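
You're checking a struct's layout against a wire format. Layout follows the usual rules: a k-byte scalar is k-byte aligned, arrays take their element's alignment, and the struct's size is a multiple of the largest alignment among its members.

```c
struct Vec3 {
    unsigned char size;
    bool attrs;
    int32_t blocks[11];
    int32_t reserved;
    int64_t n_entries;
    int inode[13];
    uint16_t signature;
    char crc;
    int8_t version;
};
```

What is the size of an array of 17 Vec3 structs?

2040

size at 0 (size 1, align 1) → ends 1
attrs at 1 (size 1, align 1) → ends 2
pad 2 to align 4 for blocks
blocks at 4 (size 44, align 4) → ends 48
reserved at 48 (size 4, align 4) → ends 52
pad 4 to align 8 for n_entries
n_entries at 56 (size 8, align 8) → ends 64
inode at 64 (size 52, align 4) → ends 116
signature at 116 (size 2, align 2) → ends 118
crc at 118 (size 1, align 1) → ends 119
version at 119 (size 1, align 1) → ends 120
total 120 bytes, alignment 8
array of 17: 17 × 120 = 2040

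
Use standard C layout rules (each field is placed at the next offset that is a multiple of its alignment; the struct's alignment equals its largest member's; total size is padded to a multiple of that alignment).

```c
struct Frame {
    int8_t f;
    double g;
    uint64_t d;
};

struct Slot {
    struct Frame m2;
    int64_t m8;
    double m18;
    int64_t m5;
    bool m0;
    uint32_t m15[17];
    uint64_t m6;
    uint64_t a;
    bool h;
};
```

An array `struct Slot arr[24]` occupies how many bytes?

3456

Frame: @0: f [1B, align 1] → 1; +7 pad (align 8); @8: g [8B, align 8] → 16; @16: d [8B, align 8] → 24; size 24, align 8
@0: m2 [24B, align 8] → 24
@24: m8 [8B, align 8] → 32
@32: m18 [8B, align 8] → 40
@40: m5 [8B, align 8] → 48
@48: m0 [1B, align 1] → 49
+3 pad (align 4)
@52: m15 [68B, align 4] → 120
@120: m6 [8B, align 8] → 128
@128: a [8B, align 8] → 136
@136: h [1B, align 1] → 137
+7 tail pad (align 8)
size 144, align 8
array of 24: 24 × 144 = 3456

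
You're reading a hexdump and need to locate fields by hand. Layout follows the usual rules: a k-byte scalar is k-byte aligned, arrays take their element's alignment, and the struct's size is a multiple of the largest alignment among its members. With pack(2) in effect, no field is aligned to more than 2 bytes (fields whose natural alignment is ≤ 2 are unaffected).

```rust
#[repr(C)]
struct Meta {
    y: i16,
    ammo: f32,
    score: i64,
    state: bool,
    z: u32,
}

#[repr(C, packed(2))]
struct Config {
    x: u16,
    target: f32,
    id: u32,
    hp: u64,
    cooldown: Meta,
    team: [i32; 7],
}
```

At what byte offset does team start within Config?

42

Meta: y at 0 (size 2, align 2) → ends 2; pad 2 to align 4 for ammo; ammo at 4 (size 4, align 4) → ends 8; score at 8 (size 8, align 8) → ends 16; state at 16 (size 1, align 1) → ends 17; pad 3 to align 4 for z; z at 20 (size 4, align 4) → ends 24; total 24 bytes, alignment 8
x at 0 (size 2, align 2) → ends 2
target at 2 (size 4, align 2) → ends 6
id at 6 (size 4, align 2) → ends 10
hp at 10 (size 8, align 2) → ends 18
cooldown at 18 (size 24, align 2) → ends 42
team at 42 (size 28, align 2) → ends 70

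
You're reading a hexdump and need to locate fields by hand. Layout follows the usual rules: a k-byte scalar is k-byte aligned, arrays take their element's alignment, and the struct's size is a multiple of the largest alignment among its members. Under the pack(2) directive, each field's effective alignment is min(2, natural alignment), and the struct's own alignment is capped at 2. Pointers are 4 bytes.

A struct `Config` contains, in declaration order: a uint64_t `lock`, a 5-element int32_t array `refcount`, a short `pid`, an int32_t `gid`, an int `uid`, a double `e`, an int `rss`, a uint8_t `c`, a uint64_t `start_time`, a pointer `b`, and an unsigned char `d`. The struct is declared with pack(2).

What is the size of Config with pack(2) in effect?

@0: lock [8B, align 2] → 8
@8: refcount [20B, align 2] → 28
@28: pid [2B, align 2] → 30
@30: gid [4B, align 2] → 34
@34: uid [4B, align 2] → 38
@38: e [8B, align 2] → 46
@46: rss [4B, align 2] → 50
@50: c [1B, align 1] → 51
+1 pad (align 2)
@52: start_time [8B, align 2] → 60
@60: b [4B, align 2] → 64
@64: d [1B, align 1] → 65
+1 tail pad (align 2)
size 66, align 2

66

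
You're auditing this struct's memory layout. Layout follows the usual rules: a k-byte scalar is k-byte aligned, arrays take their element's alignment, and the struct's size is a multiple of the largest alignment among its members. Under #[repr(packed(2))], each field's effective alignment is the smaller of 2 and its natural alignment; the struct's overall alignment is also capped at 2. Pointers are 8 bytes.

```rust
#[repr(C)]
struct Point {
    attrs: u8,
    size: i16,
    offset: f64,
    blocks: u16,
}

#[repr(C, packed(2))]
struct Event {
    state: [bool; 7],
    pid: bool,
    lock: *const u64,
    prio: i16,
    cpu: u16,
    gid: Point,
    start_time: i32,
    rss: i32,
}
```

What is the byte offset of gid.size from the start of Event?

Point: @0: attrs [1B, align 1] → 1; +1 pad (align 2); @2: size [2B, align 2] → 4; +4 pad (align 8); @8: offset [8B, align 8] → 16; @16: blocks [2B, align 2] → 18; +6 tail pad (align 8); size 24, align 8
@0: state [7B, align 1] → 7
@7: pid [1B, align 1] → 8
@8: lock [8B, align 2] → 16
@16: prio [2B, align 2] → 18
@18: cpu [2B, align 2] → 20
@20: gid [24B, align 2] → 44
within Point: size at 2
20 + 2 = 22

22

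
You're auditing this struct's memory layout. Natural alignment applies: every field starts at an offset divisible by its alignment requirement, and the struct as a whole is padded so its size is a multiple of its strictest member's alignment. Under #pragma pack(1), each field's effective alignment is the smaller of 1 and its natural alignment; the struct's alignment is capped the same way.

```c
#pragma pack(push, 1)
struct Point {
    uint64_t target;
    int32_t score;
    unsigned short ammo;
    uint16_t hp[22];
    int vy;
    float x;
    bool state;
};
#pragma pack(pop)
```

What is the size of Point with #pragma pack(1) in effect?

67

0..8  target  (8B, 1-aligned)
8..12  score  (4B, 1-aligned)
12..14  ammo  (2B, 1-aligned)
14..58  hp  (44B, 1-aligned)
58..62  vy  (4B, 1-aligned)
62..66  x  (4B, 1-aligned)
66..67  state  (1B, 1-aligned)
sizeof = 67, alignof = 1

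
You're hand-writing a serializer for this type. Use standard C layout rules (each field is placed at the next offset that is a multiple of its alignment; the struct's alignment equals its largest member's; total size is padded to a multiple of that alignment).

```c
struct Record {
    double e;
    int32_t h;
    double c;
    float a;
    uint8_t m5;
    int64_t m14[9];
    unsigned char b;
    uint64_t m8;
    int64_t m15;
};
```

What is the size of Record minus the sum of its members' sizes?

14

0..8  e  (8B, 8-aligned)
8..12  h  (4B, 4-aligned)
12..16  -- padding (4B)
16..24  c  (8B, 8-aligned)
24..28  a  (4B, 4-aligned)
28..29  m5  (1B, 1-aligned)
29..32  -- padding (3B)
32..104  m14  (72B, 8-aligned)
104..105  b  (1B, 1-aligned)
105..112  -- padding (7B)
112..120  m8  (8B, 8-aligned)
120..128  m15  (8B, 8-aligned)
sizeof = 128, alignof = 8
data bytes 114, size 128 → padding 14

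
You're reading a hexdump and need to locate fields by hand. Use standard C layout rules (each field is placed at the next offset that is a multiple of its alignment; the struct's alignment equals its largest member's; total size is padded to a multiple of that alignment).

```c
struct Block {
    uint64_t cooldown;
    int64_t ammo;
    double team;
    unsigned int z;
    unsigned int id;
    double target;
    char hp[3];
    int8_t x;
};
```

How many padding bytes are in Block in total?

0..8  cooldown  (8B, 8-aligned)
8..16  ammo  (8B, 8-aligned)
16..24  team  (8B, 8-aligned)
24..28  z  (4B, 4-aligned)
28..32  id  (4B, 4-aligned)
32..40  target  (8B, 8-aligned)
40..43  hp  (3B, 1-aligned)
43..44  x  (1B, 1-aligned)
44..48  -- tail padding (4B)
sizeof = 48, alignof = 8
data bytes 44, size 48 → padding 4

4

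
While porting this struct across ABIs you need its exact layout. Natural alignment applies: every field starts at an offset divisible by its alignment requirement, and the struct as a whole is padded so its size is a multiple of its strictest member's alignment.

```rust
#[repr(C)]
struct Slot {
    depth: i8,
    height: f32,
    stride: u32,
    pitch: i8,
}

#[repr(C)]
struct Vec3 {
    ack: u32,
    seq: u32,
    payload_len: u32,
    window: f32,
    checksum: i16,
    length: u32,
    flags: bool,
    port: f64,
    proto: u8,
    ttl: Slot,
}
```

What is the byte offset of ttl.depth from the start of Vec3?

44

Slot: @0: depth [1B, align 1] → 1; +3 pad (align 4); @4: height [4B, align 4] → 8; @8: stride [4B, align 4] → 12; @12: pitch [1B, align 1] → 13; +3 tail pad (align 4); size 16, align 4
@0: ack [4B, align 4] → 4
@4: seq [4B, align 4] → 8
@8: payload_len [4B, align 4] → 12
@12: window [4B, align 4] → 16
@16: checksum [2B, align 2] → 18
+2 pad (align 4)
@20: length [4B, align 4] → 24
@24: flags [1B, align 1] → 25
+7 pad (align 8)
@32: port [8B, align 8] → 40
@40: proto [1B, align 1] → 41
+3 pad (align 4)
@44: ttl [16B, align 4] → 60
within Slot: depth at 0
44 + 0 = 44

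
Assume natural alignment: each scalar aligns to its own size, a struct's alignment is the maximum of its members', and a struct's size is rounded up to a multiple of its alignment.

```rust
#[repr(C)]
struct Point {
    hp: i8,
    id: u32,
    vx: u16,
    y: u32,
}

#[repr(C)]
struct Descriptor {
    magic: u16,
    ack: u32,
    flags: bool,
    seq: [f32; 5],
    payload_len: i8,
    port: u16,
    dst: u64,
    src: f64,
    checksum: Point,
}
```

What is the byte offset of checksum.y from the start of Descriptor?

Point: hp at 0 (size 1, align 1) → ends 1; pad 3 to align 4 for id; id at 4 (size 4, align 4) → ends 8; vx at 8 (size 2, align 2) → ends 10; pad 2 to align 4 for y; y at 12 (size 4, align 4) → ends 16; total 16 bytes, alignment 4
magic at 0 (size 2, align 2) → ends 2
pad 2 to align 4 for ack
ack at 4 (size 4, align 4) → ends 8
flags at 8 (size 1, align 1) → ends 9
pad 3 to align 4 for seq
seq at 12 (size 20, align 4) → ends 32
payload_len at 32 (size 1, align 1) → ends 33
pad 1 to align 2 for port
port at 34 (size 2, align 2) → ends 36
pad 4 to align 8 for dst
dst at 40 (size 8, align 8) → ends 48
src at 48 (size 8, align 8) → ends 56
checksum at 56 (size 16, align 4) → ends 72
within Point: y at 12
56 + 12 = 68

68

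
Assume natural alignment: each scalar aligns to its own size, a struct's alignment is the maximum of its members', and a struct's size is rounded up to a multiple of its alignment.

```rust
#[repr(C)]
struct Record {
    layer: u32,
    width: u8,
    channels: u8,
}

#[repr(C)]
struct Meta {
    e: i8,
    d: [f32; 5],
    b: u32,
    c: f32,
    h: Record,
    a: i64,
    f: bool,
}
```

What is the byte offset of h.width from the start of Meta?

Record: @0: layer [4B, align 4] → 4; @4: width [1B, align 1] → 5; @5: channels [1B, align 1] → 6; +2 tail pad (align 4); size 8, align 4
@0: e [1B, align 1] → 1
+3 pad (align 4)
@4: d [20B, align 4] → 24
@24: b [4B, align 4] → 28
@28: c [4B, align 4] → 32
@32: h [8B, align 4] → 40
within Record: width at 4
32 + 4 = 36

36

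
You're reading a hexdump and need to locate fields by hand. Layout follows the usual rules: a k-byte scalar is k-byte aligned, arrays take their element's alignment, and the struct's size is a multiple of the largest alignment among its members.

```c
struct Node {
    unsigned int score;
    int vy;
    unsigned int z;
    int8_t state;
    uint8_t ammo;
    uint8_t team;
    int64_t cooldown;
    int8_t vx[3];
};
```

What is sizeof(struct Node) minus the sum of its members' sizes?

score at 0 (size 4, align 4) → ends 4
vy at 4 (size 4, align 4) → ends 8
z at 8 (size 4, align 4) → ends 12
state at 12 (size 1, align 1) → ends 13
ammo at 13 (size 1, align 1) → ends 14
team at 14 (size 1, align 1) → ends 15
pad 1 to align 8 for cooldown
cooldown at 16 (size 8, align 8) → ends 24
vx at 24 (size 3, align 1) → ends 27
tail pad 5 to reach multiple of 8
total 32 bytes, alignment 8
data bytes 26, size 32 → padding 6

6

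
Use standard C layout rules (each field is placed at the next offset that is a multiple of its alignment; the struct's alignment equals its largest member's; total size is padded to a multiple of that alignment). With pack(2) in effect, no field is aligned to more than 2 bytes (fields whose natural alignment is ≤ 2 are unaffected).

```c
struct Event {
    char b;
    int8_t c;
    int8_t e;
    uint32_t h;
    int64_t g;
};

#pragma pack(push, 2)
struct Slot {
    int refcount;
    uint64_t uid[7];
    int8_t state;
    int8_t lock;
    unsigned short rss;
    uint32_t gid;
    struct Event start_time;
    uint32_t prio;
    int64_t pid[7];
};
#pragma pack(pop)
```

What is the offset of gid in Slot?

64

Event: b at 0 (size 1, align 1) → ends 1; c at 1 (size 1, align 1) → ends 2; e at 2 (size 1, align 1) → ends 3; pad 1 to align 4 for h; h at 4 (size 4, align 4) → ends 8; g at 8 (size 8, align 8) → ends 16; total 16 bytes, alignment 8
refcount at 0 (size 4, align 2) → ends 4
uid at 4 (size 56, align 2) → ends 60
state at 60 (size 1, align 1) → ends 61
lock at 61 (size 1, align 1) → ends 62
rss at 62 (size 2, align 2) → ends 64
gid at 64 (size 4, align 2) → ends 68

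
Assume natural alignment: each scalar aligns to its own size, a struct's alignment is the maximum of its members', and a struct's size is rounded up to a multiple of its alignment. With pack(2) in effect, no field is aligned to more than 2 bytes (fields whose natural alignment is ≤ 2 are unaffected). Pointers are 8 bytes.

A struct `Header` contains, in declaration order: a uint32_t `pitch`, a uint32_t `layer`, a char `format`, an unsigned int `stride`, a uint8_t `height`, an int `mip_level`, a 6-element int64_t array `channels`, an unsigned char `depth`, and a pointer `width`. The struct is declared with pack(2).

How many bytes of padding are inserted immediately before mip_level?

1

pitch at 0 (size 4, align 2) → ends 4
layer at 4 (size 4, align 2) → ends 8
format at 8 (size 1, align 1) → ends 9
pad 1 to align 2 for stride
stride at 10 (size 4, align 2) → ends 14
height at 14 (size 1, align 1) → ends 15
pad 1 to align 2 for mip_level
mip_level at 16 (size 4, align 2) → ends 20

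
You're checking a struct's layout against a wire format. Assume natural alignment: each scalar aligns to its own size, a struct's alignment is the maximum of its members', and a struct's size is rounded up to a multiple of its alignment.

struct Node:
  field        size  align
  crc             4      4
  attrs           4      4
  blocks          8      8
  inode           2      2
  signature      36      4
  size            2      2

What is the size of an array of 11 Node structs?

704

@0: crc [4B, align 4] → 4
@4: attrs [4B, align 4] → 8
@8: blocks [8B, align 8] → 16
@16: inode [2B, align 2] → 18
+2 pad (align 4)
@20: signature [36B, align 4] → 56
@56: size [2B, align 2] → 58
+6 tail pad (align 8)
size 64, align 8
array of 11: 11 × 64 = 704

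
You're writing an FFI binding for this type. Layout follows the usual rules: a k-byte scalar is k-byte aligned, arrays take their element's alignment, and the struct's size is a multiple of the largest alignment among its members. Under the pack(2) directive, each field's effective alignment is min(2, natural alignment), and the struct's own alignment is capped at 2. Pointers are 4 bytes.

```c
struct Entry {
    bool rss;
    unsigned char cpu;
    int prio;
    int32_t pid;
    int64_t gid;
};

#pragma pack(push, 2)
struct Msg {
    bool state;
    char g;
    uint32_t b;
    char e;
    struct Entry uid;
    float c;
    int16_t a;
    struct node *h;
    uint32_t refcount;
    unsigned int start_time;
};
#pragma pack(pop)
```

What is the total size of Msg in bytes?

50

Entry: 0..1  rss  (1B, 1-aligned); 1..2  cpu  (1B, 1-aligned); 2..4  -- padding (2B); 4..8  prio  (4B, 4-aligned); 8..12  pid  (4B, 4-aligned); 12..16  -- padding (4B); 16..24  gid  (8B, 8-aligned); sizeof = 24, alignof = 8
0..1  state  (1B, 1-aligned)
1..2  g  (1B, 1-aligned)
2..6  b  (4B, 2-aligned)
6..7  e  (1B, 1-aligned)
7..8  -- padding (1B)
8..32  uid  (24B, 2-aligned)
32..36  c  (4B, 2-aligned)
36..38  a  (2B, 2-aligned)
38..42  h  (4B, 2-aligned)
42..46  refcount  (4B, 2-aligned)
46..50  start_time  (4B, 2-aligned)
sizeof = 50, alignof = 2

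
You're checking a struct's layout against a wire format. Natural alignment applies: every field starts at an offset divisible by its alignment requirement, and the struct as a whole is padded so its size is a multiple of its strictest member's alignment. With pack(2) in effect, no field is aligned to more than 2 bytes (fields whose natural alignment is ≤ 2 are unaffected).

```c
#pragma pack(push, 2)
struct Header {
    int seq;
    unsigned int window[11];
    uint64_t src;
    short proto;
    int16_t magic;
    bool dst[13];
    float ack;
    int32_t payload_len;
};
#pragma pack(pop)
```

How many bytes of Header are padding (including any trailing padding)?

@0: seq [4B, align 2] → 4
@4: window [44B, align 2] → 48
@48: src [8B, align 2] → 56
@56: proto [2B, align 2] → 58
@58: magic [2B, align 2] → 60
@60: dst [13B, align 1] → 73
+1 pad (align 2)
@74: ack [4B, align 2] → 78
@78: payload_len [4B, align 2] → 82
size 82, align 2
data bytes 81, size 82 → padding 1

1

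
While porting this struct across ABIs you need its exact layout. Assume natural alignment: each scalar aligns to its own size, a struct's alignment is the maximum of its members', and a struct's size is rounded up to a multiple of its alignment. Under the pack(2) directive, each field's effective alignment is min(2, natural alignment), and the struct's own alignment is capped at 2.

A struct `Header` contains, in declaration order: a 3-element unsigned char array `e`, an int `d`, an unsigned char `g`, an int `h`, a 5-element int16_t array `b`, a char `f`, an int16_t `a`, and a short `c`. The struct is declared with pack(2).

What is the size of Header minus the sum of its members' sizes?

e at 0 (size 3, align 1) → ends 3
pad 1 to align 2 for d
d at 4 (size 4, align 2) → ends 8
g at 8 (size 1, align 1) → ends 9
pad 1 to align 2 for h
h at 10 (size 4, align 2) → ends 14
b at 14 (size 10, align 2) → ends 24
f at 24 (size 1, align 1) → ends 25
pad 1 to align 2 for a
a at 26 (size 2, align 2) → ends 28
c at 28 (size 2, align 2) → ends 30
total 30 bytes, alignment 2
data bytes 27, size 30 → padding 3

3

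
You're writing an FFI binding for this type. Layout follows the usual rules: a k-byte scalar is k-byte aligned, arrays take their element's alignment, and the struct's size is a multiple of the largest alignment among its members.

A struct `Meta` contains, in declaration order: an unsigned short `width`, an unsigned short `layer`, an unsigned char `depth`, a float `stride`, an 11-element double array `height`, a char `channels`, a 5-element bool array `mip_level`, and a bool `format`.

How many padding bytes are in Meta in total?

8

@0: width [2B, align 2] → 2
@2: layer [2B, align 2] → 4
@4: depth [1B, align 1] → 5
+3 pad (align 4)
@8: stride [4B, align 4] → 12
+4 pad (align 8)
@16: height [88B, align 8] → 104
@104: channels [1B, align 1] → 105
@105: mip_level [5B, align 1] → 110
@110: format [1B, align 1] → 111
+1 tail pad (align 8)
size 112, align 8
data bytes 104, size 112 → padding 8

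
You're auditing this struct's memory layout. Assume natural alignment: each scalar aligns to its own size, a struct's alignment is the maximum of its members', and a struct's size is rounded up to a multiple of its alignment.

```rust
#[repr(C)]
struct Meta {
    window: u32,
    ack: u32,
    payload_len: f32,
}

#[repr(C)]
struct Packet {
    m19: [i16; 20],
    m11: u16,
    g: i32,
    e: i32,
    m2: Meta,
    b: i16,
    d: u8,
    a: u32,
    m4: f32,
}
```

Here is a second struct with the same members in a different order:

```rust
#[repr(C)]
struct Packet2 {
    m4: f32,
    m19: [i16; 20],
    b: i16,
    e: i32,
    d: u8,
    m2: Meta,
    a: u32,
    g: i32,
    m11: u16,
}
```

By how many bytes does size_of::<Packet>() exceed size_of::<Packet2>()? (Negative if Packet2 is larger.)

-4

Meta: @0: window [4B, align 4] → 4; @4: ack [4B, align 4] → 8; @8: payload_len [4B, align 4] → 12; size 12, align 4
@0: m19 [40B, align 2] → 40
@40: m11 [2B, align 2] → 42
+2 pad (align 4)
@44: g [4B, align 4] → 48
@48: e [4B, align 4] → 52
@52: m2 [12B, align 4] → 64
@64: b [2B, align 2] → 66
@66: d [1B, align 1] → 67
+1 pad (align 4)
@68: a [4B, align 4] → 72
@72: m4 [4B, align 4] → 76
size 76, align 4
— Packet2 —
@0: m4 [4B, align 4] → 4
@4: m19 [40B, align 2] → 44
@44: b [2B, align 2] → 46
+2 pad (align 4)
@48: e [4B, align 4] → 52
@52: d [1B, align 1] → 53
+3 pad (align 4)
@56: m2 [12B, align 4] → 68
@68: a [4B, align 4] → 72
@72: g [4B, align 4] → 76
@76: m11 [2B, align 2] → 78
+2 tail pad (align 4)
size 80, align 4
76 − 80 = -4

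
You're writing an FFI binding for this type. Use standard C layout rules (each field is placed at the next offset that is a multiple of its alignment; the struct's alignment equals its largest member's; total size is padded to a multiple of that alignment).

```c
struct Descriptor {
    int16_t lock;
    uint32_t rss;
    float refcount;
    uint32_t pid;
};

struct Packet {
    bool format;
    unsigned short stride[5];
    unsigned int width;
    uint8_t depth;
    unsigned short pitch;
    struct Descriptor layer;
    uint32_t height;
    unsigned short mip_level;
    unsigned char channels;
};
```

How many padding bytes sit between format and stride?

1

Descriptor: @0: lock [2B, align 2] → 2; +2 pad (align 4); @4: rss [4B, align 4] → 8; @8: refcount [4B, align 4] → 12; @12: pid [4B, align 4] → 16; size 16, align 4
@0: format [1B, align 1] → 1
+1 pad (align 2)
@2: stride [10B, align 2] → 12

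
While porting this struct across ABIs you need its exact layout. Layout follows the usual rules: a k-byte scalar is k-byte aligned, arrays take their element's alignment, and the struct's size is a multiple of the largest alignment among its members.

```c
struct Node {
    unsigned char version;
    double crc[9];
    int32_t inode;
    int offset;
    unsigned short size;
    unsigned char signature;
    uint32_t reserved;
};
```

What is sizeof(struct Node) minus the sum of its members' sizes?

version at 0 (size 1, align 1) → ends 1
pad 7 to align 8 for crc
crc at 8 (size 72, align 8) → ends 80
inode at 80 (size 4, align 4) → ends 84
offset at 84 (size 4, align 4) → ends 88
size at 88 (size 2, align 2) → ends 90
signature at 90 (size 1, align 1) → ends 91
pad 1 to align 4 for reserved
reserved at 92 (size 4, align 4) → ends 96
total 96 bytes, alignment 8
data bytes 88, size 96 → padding 8

8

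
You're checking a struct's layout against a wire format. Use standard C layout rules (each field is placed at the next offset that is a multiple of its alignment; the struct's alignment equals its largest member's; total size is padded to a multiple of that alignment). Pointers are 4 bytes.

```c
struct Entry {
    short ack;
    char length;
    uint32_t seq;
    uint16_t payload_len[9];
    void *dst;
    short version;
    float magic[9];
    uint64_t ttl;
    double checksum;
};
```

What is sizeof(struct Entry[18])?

0..2  ack  (2B, 2-aligned)
2..3  length  (1B, 1-aligned)
3..4  -- padding (1B)
4..8  seq  (4B, 4-aligned)
8..26  payload_len  (18B, 2-aligned)
26..28  -- padding (2B)
28..32  dst  (4B, 4-aligned)
32..34  version  (2B, 2-aligned)
34..36  -- padding (2B)
36..72  magic  (36B, 4-aligned)
72..80  ttl  (8B, 8-aligned)
80..88  checksum  (8B, 8-aligned)
sizeof = 88, alignof = 8
array of 18: 18 × 88 = 1584

1584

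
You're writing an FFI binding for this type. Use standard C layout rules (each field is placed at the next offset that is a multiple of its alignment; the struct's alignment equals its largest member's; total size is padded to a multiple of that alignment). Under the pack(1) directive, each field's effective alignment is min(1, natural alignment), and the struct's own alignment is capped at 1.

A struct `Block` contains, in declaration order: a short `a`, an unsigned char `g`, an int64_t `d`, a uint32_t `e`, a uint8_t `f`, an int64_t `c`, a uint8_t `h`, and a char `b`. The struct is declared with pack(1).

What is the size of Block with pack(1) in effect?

26

a at 0 (size 2, align 1) → ends 2
g at 2 (size 1, align 1) → ends 3
d at 3 (size 8, align 1) → ends 11
e at 11 (size 4, align 1) → ends 15
f at 15 (size 1, align 1) → ends 16
c at 16 (size 8, align 1) → ends 24
h at 24 (size 1, align 1) → ends 25
b at 25 (size 1, align 1) → ends 26
total 26 bytes, alignment 1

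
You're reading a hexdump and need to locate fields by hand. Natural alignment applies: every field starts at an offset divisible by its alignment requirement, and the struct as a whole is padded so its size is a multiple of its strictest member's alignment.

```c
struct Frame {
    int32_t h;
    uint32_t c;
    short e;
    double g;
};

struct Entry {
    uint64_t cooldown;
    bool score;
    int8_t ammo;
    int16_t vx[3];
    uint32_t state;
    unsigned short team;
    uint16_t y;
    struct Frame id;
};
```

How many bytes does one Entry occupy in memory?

48

Frame: 0..4  h  (4B, 4-aligned); 4..8  c  (4B, 4-aligned); 8..10  e  (2B, 2-aligned); 10..16  -- padding (6B); 16..24  g  (8B, 8-aligned); sizeof = 24, alignof = 8
0..8  cooldown  (8B, 8-aligned)
8..9  score  (1B, 1-aligned)
9..10  ammo  (1B, 1-aligned)
10..16  vx  (6B, 2-aligned)
16..20  state  (4B, 4-aligned)
20..22  team  (2B, 2-aligned)
22..24  y  (2B, 2-aligned)
24..48  id  (24B, 8-aligned)
sizeof = 48, alignof = 8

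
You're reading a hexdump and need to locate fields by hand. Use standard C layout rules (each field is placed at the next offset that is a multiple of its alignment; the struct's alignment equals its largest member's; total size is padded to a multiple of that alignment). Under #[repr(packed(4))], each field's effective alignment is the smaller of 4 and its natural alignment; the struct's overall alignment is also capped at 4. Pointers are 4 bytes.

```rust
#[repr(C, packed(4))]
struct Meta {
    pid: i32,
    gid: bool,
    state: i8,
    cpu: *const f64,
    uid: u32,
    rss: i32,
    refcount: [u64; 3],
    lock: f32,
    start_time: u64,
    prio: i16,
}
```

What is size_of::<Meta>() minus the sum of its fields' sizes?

4

@0: pid [4B, align 4] → 4
@4: gid [1B, align 1] → 5
@5: state [1B, align 1] → 6
+2 pad (align 4)
@8: cpu [4B, align 4] → 12
@12: uid [4B, align 4] → 16
@16: rss [4B, align 4] → 20
@20: refcount [24B, align 4] → 44
@44: lock [4B, align 4] → 48
@48: start_time [8B, align 4] → 56
@56: prio [2B, align 2] → 58
+2 tail pad (align 4)
size 60, align 4
data bytes 56, size 60 → padding 4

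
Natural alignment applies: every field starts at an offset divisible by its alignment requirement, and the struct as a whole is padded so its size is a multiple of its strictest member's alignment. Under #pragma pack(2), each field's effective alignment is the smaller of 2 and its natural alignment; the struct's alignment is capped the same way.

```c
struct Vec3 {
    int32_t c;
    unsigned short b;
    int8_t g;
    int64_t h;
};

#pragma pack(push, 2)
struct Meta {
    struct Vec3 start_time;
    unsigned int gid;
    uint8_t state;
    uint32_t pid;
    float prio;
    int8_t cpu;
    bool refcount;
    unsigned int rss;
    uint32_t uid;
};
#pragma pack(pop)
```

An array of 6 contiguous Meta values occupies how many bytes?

240

Vec3: 0..4  c  (4B, 4-aligned); 4..6  b  (2B, 2-aligned); 6..7  g  (1B, 1-aligned); 7..8  -- padding (1B); 8..16  h  (8B, 8-aligned); sizeof = 16, alignof = 8
0..16  start_time  (16B, 2-aligned)
16..20  gid  (4B, 2-aligned)
20..21  state  (1B, 1-aligned)
21..22  -- padding (1B)
22..26  pid  (4B, 2-aligned)
26..30  prio  (4B, 2-aligned)
30..31  cpu  (1B, 1-aligned)
31..32  refcount  (1B, 1-aligned)
32..36  rss  (4B, 2-aligned)
36..40  uid  (4B, 2-aligned)
sizeof = 40, alignof = 2
array of 6: 6 × 40 = 240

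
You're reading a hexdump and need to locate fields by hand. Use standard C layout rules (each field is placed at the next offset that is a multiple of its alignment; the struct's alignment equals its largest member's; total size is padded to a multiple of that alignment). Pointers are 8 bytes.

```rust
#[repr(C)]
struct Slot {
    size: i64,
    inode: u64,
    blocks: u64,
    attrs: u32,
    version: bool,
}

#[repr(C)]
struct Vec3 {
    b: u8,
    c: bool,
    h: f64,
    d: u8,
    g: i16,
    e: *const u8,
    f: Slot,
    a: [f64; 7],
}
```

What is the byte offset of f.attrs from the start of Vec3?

56

Slot: 0..8  size  (8B, 8-aligned); 8..16  inode  (8B, 8-aligned); 16..24  blocks  (8B, 8-aligned); 24..28  attrs  (4B, 4-aligned); 28..29  version  (1B, 1-aligned); 29..32  -- tail padding (3B); sizeof = 32, alignof = 8
0..1  b  (1B, 1-aligned)
1..2  c  (1B, 1-aligned)
2..8  -- padding (6B)
8..16  h  (8B, 8-aligned)
16..17  d  (1B, 1-aligned)
17..18  -- padding (1B)
18..20  g  (2B, 2-aligned)
20..24  -- padding (4B)
24..32  e  (8B, 8-aligned)
32..64  f  (32B, 8-aligned)
within Slot: attrs at 24
32 + 24 = 56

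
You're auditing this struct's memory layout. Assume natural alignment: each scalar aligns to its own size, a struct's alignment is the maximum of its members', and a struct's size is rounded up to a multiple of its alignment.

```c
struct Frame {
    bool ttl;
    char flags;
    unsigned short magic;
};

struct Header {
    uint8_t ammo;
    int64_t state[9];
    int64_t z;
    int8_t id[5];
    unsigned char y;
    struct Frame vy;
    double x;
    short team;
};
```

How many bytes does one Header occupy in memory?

120

Frame: 0..1  ttl  (1B, 1-aligned); 1..2  flags  (1B, 1-aligned); 2..4  magic  (2B, 2-aligned); sizeof = 4, alignof = 2
0..1  ammo  (1B, 1-aligned)
1..8  -- padding (7B)
8..80  state  (72B, 8-aligned)
80..88  z  (8B, 8-aligned)
88..93  id  (5B, 1-aligned)
93..94  y  (1B, 1-aligned)
94..98  vy  (4B, 2-aligned)
98..104  -- padding (6B)
104..112  x  (8B, 8-aligned)
112..114  team  (2B, 2-aligned)
114..120  -- tail padding (6B)
sizeof = 120, alignof = 8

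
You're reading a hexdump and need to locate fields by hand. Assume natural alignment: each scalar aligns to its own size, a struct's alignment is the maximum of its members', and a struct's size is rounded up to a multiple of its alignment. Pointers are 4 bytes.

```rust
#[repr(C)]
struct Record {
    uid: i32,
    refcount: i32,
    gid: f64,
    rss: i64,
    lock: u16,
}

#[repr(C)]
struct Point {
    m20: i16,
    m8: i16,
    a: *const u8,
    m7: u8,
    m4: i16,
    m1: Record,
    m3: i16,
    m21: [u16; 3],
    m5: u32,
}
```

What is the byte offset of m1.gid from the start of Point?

24

Record: 0..4  uid  (4B, 4-aligned); 4..8  refcount  (4B, 4-aligned); 8..16  gid  (8B, 8-aligned); 16..24  rss  (8B, 8-aligned); 24..26  lock  (2B, 2-aligned); 26..32  -- tail padding (6B); sizeof = 32, alignof = 8
0..2  m20  (2B, 2-aligned)
2..4  m8  (2B, 2-aligned)
4..8  a  (4B, 4-aligned)
8..9  m7  (1B, 1-aligned)
9..10  -- padding (1B)
10..12  m4  (2B, 2-aligned)
12..16  -- padding (4B)
16..48  m1  (32B, 8-aligned)
within Record: gid at 8
16 + 8 = 24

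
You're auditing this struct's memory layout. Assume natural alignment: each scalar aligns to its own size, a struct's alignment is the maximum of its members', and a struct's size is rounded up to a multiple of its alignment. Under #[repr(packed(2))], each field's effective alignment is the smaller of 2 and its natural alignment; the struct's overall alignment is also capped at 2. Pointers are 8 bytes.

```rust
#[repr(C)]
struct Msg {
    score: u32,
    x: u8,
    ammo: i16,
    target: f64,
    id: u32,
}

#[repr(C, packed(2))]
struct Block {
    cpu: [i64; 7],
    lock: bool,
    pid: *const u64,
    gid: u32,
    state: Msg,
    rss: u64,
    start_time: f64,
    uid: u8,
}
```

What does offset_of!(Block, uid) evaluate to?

Msg: score at 0 (size 4, align 4) → ends 4; x at 4 (size 1, align 1) → ends 5; pad 1 to align 2 for ammo; ammo at 6 (size 2, align 2) → ends 8; target at 8 (size 8, align 8) → ends 16; id at 16 (size 4, align 4) → ends 20; tail pad 4 to reach multiple of 8; total 24 bytes, alignment 8
cpu at 0 (size 56, align 2) → ends 56
lock at 56 (size 1, align 1) → ends 57
pad 1 to align 2 for pid
pid at 58 (size 8, align 2) → ends 66
gid at 66 (size 4, align 2) → ends 70
state at 70 (size 24, align 2) → ends 94
rss at 94 (size 8, align 2) → ends 102
start_time at 102 (size 8, align 2) → ends 110
uid at 110 (size 1, align 1) → ends 111

110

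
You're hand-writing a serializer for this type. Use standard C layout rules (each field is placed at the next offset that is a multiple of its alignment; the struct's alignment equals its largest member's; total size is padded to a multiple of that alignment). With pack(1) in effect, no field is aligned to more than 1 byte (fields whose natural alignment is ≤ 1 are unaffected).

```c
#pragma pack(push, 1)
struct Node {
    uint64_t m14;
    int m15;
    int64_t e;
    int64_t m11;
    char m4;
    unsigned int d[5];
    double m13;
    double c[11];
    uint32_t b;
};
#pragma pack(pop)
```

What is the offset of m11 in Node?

0..8  m14  (8B, 1-aligned)
8..12  m15  (4B, 1-aligned)
12..20  e  (8B, 1-aligned)
20..28  m11  (8B, 1-aligned)

20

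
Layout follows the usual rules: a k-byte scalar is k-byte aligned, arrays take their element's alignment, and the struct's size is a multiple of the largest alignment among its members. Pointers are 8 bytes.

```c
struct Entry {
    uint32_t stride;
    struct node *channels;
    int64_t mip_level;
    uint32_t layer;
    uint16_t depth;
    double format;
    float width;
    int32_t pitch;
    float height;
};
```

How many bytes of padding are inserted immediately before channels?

stride at 0 (size 4, align 4) → ends 4
pad 4 to align 8 for channels
channels at 8 (size 8, align 8) → ends 16

4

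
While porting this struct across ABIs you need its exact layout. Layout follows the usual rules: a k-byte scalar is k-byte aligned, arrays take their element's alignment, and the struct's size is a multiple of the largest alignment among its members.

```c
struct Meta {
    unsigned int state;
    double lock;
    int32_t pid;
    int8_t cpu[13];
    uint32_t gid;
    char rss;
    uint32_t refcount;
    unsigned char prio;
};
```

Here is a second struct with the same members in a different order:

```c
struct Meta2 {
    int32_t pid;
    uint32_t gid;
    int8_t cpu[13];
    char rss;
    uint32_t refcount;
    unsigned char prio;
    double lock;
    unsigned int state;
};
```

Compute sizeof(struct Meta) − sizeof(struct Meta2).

8

state at 0 (size 4, align 4) → ends 4
pad 4 to align 8 for lock
lock at 8 (size 8, align 8) → ends 16
pid at 16 (size 4, align 4) → ends 20
cpu at 20 (size 13, align 1) → ends 33
pad 3 to align 4 for gid
gid at 36 (size 4, align 4) → ends 40
rss at 40 (size 1, align 1) → ends 41
pad 3 to align 4 for refcount
refcount at 44 (size 4, align 4) → ends 48
prio at 48 (size 1, align 1) → ends 49
tail pad 7 to reach multiple of 8
total 56 bytes, alignment 8
— Meta2 —
pid at 0 (size 4, align 4) → ends 4
gid at 4 (size 4, align 4) → ends 8
cpu at 8 (size 13, align 1) → ends 21
rss at 21 (size 1, align 1) → ends 22
pad 2 to align 4 for refcount
refcount at 24 (size 4, align 4) → ends 28
prio at 28 (size 1, align 1) → ends 29
pad 3 to align 8 for lock
lock at 32 (size 8, align 8) → ends 40
state at 40 (size 4, align 4) → ends 44
tail pad 4 to reach multiple of 8
total 48 bytes, alignment 8
56 − 48 = 8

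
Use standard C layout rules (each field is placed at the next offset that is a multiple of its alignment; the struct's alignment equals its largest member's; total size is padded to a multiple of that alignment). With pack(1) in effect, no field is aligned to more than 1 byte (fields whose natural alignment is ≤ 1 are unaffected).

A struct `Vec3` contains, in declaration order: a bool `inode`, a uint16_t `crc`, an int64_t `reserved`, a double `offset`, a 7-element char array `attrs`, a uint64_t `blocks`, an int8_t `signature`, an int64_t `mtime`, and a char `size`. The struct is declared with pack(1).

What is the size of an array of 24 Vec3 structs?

0..1  inode  (1B, 1-aligned)
1..3  crc  (2B, 1-aligned)
3..11  reserved  (8B, 1-aligned)
11..19  offset  (8B, 1-aligned)
19..26  attrs  (7B, 1-aligned)
26..34  blocks  (8B, 1-aligned)
34..35  signature  (1B, 1-aligned)
35..43  mtime  (8B, 1-aligned)
43..44  size  (1B, 1-aligned)
sizeof = 44, alignof = 1
array of 24: 24 × 44 = 1056

1056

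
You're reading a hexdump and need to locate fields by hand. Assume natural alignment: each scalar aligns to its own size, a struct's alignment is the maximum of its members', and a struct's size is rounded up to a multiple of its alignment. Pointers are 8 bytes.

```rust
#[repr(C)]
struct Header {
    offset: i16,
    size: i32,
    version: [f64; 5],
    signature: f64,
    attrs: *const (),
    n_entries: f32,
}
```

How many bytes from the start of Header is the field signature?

0..2  offset  (2B, 2-aligned)
2..4  -- padding (2B)
4..8  size  (4B, 4-aligned)
8..48  version  (40B, 8-aligned)
48..56  signature  (8B, 8-aligned)

48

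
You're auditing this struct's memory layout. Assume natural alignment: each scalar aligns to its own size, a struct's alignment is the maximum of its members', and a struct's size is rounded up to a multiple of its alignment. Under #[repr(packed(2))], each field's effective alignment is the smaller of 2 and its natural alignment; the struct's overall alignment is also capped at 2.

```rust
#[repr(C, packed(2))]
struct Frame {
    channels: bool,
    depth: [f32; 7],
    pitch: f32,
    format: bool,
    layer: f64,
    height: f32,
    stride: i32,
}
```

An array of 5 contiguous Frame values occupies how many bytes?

@0: channels [1B, align 1] → 1
+1 pad (align 2)
@2: depth [28B, align 2] → 30
@30: pitch [4B, align 2] → 34
@34: format [1B, align 1] → 35
+1 pad (align 2)
@36: layer [8B, align 2] → 44
@44: height [4B, align 2] → 48
@48: stride [4B, align 2] → 52
size 52, align 2
array of 5: 5 × 52 = 260

260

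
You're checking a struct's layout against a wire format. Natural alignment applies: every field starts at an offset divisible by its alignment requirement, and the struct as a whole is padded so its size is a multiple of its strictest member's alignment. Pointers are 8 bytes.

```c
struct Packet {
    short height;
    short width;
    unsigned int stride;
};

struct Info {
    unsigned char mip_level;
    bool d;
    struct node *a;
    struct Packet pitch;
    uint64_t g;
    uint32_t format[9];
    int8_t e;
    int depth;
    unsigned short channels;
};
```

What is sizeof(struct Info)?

Packet: @0: height [2B, align 2] → 2; @2: width [2B, align 2] → 4; @4: stride [4B, align 4] → 8; size 8, align 4
@0: mip_level [1B, align 1] → 1
@1: d [1B, align 1] → 2
+6 pad (align 8)
@8: a [8B, align 8] → 16
@16: pitch [8B, align 4] → 24
@24: g [8B, align 8] → 32
@32: format [36B, align 4] → 68
@68: e [1B, align 1] → 69
+3 pad (align 4)
@72: depth [4B, align 4] → 76
@76: channels [2B, align 2] → 78
+2 tail pad (align 8)
size 80, align 8

80 bytes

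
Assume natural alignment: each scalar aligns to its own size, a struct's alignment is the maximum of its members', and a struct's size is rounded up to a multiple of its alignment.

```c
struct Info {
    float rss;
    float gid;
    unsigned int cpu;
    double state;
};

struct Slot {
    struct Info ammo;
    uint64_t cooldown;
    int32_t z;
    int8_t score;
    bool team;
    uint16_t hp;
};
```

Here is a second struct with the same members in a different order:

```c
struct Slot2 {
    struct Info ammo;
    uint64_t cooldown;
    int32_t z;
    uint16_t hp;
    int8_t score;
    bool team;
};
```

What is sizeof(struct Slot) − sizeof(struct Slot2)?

Info: rss at 0 (size 4, align 4) → ends 4; gid at 4 (size 4, align 4) → ends 8; cpu at 8 (size 4, align 4) → ends 12; pad 4 to align 8 for state; state at 16 (size 8, align 8) → ends 24; total 24 bytes, alignment 8
ammo at 0 (size 24, align 8) → ends 24
cooldown at 24 (size 8, align 8) → ends 32
z at 32 (size 4, align 4) → ends 36
score at 36 (size 1, align 1) → ends 37
team at 37 (size 1, align 1) → ends 38
hp at 38 (size 2, align 2) → ends 40
total 40 bytes, alignment 8
— Slot2 —
ammo at 0 (size 24, align 8) → ends 24
cooldown at 24 (size 8, align 8) → ends 32
z at 32 (size 4, align 4) → ends 36
hp at 36 (size 2, align 2) → ends 38
score at 38 (size 1, align 1) → ends 39
team at 39 (size 1, align 1) → ends 40
total 40 bytes, alignment 8
40 − 40 = 0

0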